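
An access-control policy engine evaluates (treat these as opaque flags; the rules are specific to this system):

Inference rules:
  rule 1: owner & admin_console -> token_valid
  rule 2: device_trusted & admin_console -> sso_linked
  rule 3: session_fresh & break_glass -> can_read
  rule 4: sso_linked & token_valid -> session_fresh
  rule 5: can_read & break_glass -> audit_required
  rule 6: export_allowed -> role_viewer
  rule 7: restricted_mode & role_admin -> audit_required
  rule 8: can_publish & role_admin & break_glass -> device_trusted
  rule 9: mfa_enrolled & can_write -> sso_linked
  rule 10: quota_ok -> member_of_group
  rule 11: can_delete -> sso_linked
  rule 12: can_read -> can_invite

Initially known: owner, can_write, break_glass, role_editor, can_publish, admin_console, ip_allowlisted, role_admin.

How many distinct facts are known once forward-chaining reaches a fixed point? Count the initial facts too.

15

Round 1 fires rule 1, rule 8, giving token_valid, device_trusted.
Round 2 fires rule 2, giving sso_linked.
Round 3 fires rule 4, giving session_fresh.
Round 4 fires rule 3, giving can_read.
Round 5 fires rule 5, rule 12, giving audit_required, can_invite.
Closure: {admin_console, audit_required, break_glass, can_invite, can_publish, can_read, can_write, device_trusted, ip_allowlisted, owner, role_admin, role_editor, session_fresh, sso_linked, token_valid} — 15 facts.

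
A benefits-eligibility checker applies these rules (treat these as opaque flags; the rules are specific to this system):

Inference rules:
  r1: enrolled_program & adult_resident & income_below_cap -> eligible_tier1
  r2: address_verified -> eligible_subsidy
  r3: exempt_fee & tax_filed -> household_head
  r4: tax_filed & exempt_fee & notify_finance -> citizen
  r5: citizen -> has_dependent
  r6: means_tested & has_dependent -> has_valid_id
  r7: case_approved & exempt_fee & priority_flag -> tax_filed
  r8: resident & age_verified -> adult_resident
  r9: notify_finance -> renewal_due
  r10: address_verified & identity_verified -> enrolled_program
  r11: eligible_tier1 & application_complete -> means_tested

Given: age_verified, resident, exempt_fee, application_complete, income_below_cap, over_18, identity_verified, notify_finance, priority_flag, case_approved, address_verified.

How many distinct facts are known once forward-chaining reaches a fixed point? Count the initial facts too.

22

[1] r2 [address_verified -> eligible_subsidy]; r7 [case_approved & exempt_fee & priority_flag -> tax_filed]; r8 [resident & age_verified -> adult_resident]; r9 [notify_finance -> renewal_due]; r10 [address_verified & identity_verified -> enrolled_program]. ⇒ new: eligible_subsidy, tax_filed, adult_resident, renewal_due, enrolled_program.
[2] r1 [enrolled_program & adult_resident & income_below_cap -> eligible_tier1]; r3 [exempt_fee & tax_filed -> household_head]; r4 [tax_filed & exempt_fee & notify_finance -> citizen]. ⇒ new: eligible_tier1, household_head, citizen.
[3] r5 [citizen -> has_dependent]; r11 [eligible_tier1 & application_complete -> means_tested]. ⇒ new: has_dependent, means_tested.
[4] r6 [means_tested & has_dependent -> has_valid_id]. ⇒ new: has_valid_id.
Closure: {address_verified, adult_resident, age_verified, application_complete, case_approved, citizen, eligible_subsidy, eligible_tier1, enrolled_program, exempt_fee, has_dependent, has_valid_id, household_head, identity_verified, income_below_cap, means_tested, notify_finance, over_18, priority_flag, renewal_due, resident, tax_filed} — 22 facts.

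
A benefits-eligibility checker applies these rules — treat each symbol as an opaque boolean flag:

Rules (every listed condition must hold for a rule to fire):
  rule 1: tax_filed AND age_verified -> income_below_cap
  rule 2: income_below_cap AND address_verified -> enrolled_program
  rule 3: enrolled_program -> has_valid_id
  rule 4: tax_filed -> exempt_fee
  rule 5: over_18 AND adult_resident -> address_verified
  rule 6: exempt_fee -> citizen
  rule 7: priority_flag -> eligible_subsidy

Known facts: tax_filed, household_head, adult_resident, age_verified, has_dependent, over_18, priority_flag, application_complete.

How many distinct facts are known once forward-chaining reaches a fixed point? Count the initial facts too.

15

Round 1: rule 1 [tax_filed AND age_verified -> income_below_cap]; rule 4 [tax_filed -> exempt_fee]; rule 5 [over_18 AND adult_resident -> address_verified]; rule 7 [priority_flag -> eligible_subsidy]. New: income_below_cap, exempt_fee, address_verified, eligible_subsidy.
Round 2: rule 2 [income_below_cap AND address_verified -> enrolled_program]; rule 6 [exempt_fee -> citizen]. New: enrolled_program, citizen.
Round 3: rule 3 [enrolled_program -> has_valid_id]. New: has_valid_id.
Closure: {address_verified, adult_resident, age_verified, application_complete, citizen, eligible_subsidy, enrolled_program, exempt_fee, has_dependent, has_valid_id, household_head, income_below_cap, over_18, priority_flag, tax_filed} — 15 facts.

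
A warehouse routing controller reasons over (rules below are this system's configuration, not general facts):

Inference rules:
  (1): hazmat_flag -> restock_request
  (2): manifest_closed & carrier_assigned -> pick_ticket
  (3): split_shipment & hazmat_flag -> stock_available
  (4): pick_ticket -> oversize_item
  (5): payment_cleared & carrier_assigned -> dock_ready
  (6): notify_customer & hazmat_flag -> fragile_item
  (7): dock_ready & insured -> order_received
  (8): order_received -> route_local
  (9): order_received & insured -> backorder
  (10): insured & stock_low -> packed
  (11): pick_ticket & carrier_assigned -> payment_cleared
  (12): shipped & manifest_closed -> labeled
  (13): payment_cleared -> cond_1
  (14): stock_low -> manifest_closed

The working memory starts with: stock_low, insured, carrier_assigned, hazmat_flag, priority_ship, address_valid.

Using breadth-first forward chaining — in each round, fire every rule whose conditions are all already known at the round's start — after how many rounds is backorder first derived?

Round 1: (1) [hazmat_flag -> restock_request]; (10) [insured & stock_low -> packed]; (14) [stock_low -> manifest_closed]. Adds restock_request, packed, manifest_closed.
Round 2: (2) [manifest_closed & carrier_assigned -> pick_ticket]. Adds pick_ticket.
Round 3: (4) [pick_ticket -> oversize_item]; (11) [pick_ticket & carrier_assigned -> payment_cleared]. Adds oversize_item, payment_cleared.
Round 4: (5) [payment_cleared & carrier_assigned -> dock_ready]; (13) [payment_cleared -> cond_1]. Adds dock_ready, cond_1.
Round 5: (7) [dock_ready & insured -> order_received]. Adds order_received.
Round 6: (8) [order_received -> route_local]; (9) [order_received & insured -> backorder]. Adds route_local, backorder.
backorder first appears in round 6.

6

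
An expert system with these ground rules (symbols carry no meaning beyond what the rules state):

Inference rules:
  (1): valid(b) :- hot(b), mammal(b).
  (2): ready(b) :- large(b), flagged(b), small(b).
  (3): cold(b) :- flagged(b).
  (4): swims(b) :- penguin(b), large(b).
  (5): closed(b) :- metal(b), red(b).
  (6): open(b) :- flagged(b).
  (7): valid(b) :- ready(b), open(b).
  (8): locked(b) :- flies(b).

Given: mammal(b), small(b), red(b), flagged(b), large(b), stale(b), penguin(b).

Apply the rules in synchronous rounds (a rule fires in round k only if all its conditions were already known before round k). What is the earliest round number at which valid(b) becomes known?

Round 1 fires (2), (3), (4), (6), giving ready(b), cold(b), swims(b), open(b).
Round 2 fires (7), giving valid(b).
valid(b) first appears in round 2.

2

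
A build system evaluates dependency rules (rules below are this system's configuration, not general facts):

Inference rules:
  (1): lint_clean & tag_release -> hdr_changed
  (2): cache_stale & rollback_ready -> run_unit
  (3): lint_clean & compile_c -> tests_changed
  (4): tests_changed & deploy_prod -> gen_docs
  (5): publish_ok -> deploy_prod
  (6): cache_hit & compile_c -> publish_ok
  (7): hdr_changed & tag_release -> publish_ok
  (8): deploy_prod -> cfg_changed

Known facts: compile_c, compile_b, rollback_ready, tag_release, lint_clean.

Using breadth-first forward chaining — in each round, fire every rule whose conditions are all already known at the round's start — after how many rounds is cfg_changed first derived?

Round 1 — (1), (3), derive hdr_changed, tests_changed.
Round 2 — (7), derive publish_ok.
Round 3 — (5), derive deploy_prod.
Round 4 — (4), (8), derive gen_docs, cfg_changed.
cfg_changed first appears in round 4.

4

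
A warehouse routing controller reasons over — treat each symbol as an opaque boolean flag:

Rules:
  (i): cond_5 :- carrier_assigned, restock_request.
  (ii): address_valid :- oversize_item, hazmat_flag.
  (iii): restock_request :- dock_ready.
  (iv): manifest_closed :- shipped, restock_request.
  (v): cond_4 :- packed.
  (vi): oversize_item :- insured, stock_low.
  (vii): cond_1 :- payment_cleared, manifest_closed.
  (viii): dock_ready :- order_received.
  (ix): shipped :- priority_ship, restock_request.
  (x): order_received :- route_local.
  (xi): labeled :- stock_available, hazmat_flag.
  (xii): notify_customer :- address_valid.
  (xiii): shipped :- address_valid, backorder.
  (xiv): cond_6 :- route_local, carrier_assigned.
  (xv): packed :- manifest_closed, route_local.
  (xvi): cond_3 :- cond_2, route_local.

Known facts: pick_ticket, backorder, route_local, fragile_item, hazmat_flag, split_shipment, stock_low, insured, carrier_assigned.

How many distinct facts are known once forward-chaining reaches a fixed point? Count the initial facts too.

Round 1 — (vi), (x), (xiv), derive oversize_item, order_received, cond_6.
Round 2 — (ii), (viii), derive address_valid, dock_ready.
Round 3 — (iii), (xii), (xiii), derive restock_request, notify_customer, shipped.
Round 4 — (i), (iv), derive cond_5, manifest_closed.
Round 5 — (xv), derive packed.
Round 6 — (v), derive cond_4.
Closure: {address_valid, backorder, carrier_assigned, cond_4, cond_5, cond_6, dock_ready, fragile_item, hazmat_flag, insured, manifest_closed, notify_customer, order_received, oversize_item, packed, pick_ticket, restock_request, route_local, shipped, split_shipment, stock_low} — 21 facts.

21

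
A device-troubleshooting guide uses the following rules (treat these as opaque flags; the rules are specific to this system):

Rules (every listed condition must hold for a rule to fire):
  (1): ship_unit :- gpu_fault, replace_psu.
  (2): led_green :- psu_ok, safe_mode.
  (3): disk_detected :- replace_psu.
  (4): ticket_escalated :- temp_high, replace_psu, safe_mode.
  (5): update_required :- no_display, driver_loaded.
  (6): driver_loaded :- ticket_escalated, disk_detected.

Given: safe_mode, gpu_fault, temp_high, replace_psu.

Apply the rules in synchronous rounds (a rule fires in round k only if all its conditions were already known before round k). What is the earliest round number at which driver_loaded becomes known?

2

Round 1: (1) [ship_unit :- gpu_fault, replace_psu.]; (3) [disk_detected :- replace_psu.]; (4) [ticket_escalated :- temp_high, replace_psu, safe_mode.]. Adds ship_unit, disk_detected, ticket_escalated.
Round 2: (6) [driver_loaded :- ticket_escalated, disk_detected.]. Adds driver_loaded.
driver_loaded first appears in round 2.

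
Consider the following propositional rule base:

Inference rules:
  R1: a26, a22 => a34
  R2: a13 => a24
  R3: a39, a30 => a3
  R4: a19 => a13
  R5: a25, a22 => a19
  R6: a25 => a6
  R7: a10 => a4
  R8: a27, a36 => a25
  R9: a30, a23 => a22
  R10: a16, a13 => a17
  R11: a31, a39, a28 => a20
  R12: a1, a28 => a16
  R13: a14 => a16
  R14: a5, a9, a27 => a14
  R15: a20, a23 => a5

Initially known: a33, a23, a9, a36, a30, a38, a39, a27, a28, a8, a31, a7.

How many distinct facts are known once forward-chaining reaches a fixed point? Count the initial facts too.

24

Round 1 fires R3, R8, R9, R11, giving a3, a25, a22, a20.
Round 2 fires R5, R6, R15, giving a19, a6, a5.
Round 3 fires R4, R14, giving a13, a14.
Round 4 fires R2, R13, giving a24, a16.
Round 5 fires R10, giving a17.
Closure: {a13, a14, a16, a17, a19, a20, a22, a23, a24, a25, a27, a28, a3, a30, a31, a33, a36, a38, a39, a5, a6, a7, a8, a9} — 24 facts.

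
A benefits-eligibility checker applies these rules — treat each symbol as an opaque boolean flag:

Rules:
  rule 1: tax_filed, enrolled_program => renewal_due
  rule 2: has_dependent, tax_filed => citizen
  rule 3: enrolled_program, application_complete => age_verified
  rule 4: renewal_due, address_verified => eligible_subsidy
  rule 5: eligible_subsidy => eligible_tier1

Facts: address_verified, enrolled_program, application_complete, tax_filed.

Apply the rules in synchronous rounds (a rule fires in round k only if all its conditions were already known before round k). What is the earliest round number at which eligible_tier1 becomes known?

Round 1: rule 1 [tax_filed, enrolled_program => renewal_due]; rule 3 [enrolled_program, application_complete => age_verified]. Adds renewal_due, age_verified.
Round 2: rule 4 [renewal_due, address_verified => eligible_subsidy]. Adds eligible_subsidy.
Round 3: rule 5 [eligible_subsidy => eligible_tier1]. Adds eligible_tier1.
eligible_tier1 first appears in round 3.

3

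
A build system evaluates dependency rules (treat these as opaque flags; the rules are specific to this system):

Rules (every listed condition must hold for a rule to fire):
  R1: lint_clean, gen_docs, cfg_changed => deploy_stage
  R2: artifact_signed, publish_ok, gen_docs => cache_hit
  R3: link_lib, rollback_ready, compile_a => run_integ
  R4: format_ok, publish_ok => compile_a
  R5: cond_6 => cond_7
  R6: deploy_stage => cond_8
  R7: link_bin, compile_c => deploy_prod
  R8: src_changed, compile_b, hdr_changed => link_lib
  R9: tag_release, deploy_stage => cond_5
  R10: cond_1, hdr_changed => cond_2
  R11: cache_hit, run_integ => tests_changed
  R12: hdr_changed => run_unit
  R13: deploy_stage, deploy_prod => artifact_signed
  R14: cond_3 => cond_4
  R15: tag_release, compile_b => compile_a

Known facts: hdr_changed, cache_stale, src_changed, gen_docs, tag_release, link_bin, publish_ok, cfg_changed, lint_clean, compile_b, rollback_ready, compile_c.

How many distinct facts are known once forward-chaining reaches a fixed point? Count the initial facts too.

[1] R1 [lint_clean, gen_docs, cfg_changed => deploy_stage]; R7 [link_bin, compile_c => deploy_prod]; R8 [src_changed, compile_b, hdr_changed => link_lib]; R12 [hdr_changed => run_unit]; R15 [tag_release, compile_b => compile_a]. ⇒ new: deploy_stage, deploy_prod, link_lib, run_unit, compile_a.
[2] R3 [link_lib, rollback_ready, compile_a => run_integ]; R6 [deploy_stage => cond_8]; R9 [tag_release, deploy_stage => cond_5]; R13 [deploy_stage, deploy_prod => artifact_signed]. ⇒ new: run_integ, cond_8, cond_5, artifact_signed.
[3] R2 [artifact_signed, publish_ok, gen_docs => cache_hit]. ⇒ new: cache_hit.
[4] R11 [cache_hit, run_integ => tests_changed]. ⇒ new: tests_changed.
Closure: {artifact_signed, cache_hit, cache_stale, cfg_changed, compile_a, compile_b, compile_c, cond_5, cond_8, deploy_prod, deploy_stage, gen_docs, hdr_changed, link_bin, link_lib, lint_clean, publish_ok, rollback_ready, run_integ, run_unit, src_changed, tag_release, tests_changed} — 23 facts.

23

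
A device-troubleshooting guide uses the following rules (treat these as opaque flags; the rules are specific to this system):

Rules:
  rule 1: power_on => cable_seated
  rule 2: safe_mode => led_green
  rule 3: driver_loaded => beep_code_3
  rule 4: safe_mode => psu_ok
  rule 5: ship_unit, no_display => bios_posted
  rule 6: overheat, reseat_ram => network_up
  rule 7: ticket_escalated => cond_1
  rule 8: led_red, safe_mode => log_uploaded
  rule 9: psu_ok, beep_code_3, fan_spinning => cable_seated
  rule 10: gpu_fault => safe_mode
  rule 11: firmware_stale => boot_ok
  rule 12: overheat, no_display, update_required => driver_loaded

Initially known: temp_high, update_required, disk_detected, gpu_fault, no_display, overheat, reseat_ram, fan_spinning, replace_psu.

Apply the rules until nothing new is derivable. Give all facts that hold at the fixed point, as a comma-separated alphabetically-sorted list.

beep_code_3, cable_seated, disk_detected, driver_loaded, fan_spinning, gpu_fault, led_green, network_up, no_display, overheat, psu_ok, replace_psu, reseat_ram, safe_mode, temp_high, update_required

Round 1: rule 6 [overheat, reseat_ram => network_up]; rule 10 [gpu_fault => safe_mode]; rule 12 [overheat, no_display, update_required => driver_loaded]. Adds network_up, safe_mode, driver_loaded.
Round 2: rule 2 [safe_mode => led_green]; rule 3 [driver_loaded => beep_code_3]; rule 4 [safe_mode => psu_ok]. Adds led_green, beep_code_3, psu_ok.
Round 3: rule 9 [psu_ok, beep_code_3, fan_spinning => cable_seated]. Adds cable_seated.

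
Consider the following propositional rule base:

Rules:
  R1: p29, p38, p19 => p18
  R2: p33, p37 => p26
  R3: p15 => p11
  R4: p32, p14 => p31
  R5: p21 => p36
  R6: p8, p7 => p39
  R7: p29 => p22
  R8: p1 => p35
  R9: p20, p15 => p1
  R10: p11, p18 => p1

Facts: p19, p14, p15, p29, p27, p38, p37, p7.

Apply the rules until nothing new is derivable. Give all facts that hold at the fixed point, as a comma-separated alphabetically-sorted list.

[1] R1 [p29, p38, p19 => p18]; R3 [p15 => p11]; R7 [p29 => p22]. ⇒ new: p18, p11, p22.
[2] R10 [p11, p18 => p1]. ⇒ new: p1.
[3] R8 [p1 => p35]. ⇒ new: p35.

p1, p11, p14, p15, p18, p19, p22, p27, p29, p35, p37, p38, p7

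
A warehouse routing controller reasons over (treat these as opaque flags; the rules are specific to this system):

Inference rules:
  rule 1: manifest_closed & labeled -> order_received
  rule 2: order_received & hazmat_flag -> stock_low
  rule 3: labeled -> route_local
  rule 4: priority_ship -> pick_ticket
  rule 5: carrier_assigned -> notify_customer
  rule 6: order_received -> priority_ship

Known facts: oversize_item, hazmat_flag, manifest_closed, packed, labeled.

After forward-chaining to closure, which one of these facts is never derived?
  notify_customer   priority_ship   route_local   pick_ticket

Round 1 — rule 1, rule 3, derive order_received, route_local.
Round 2 — rule 2, rule 6, derive stock_low, priority_ship.
Round 3 — rule 4, derive pick_ticket.
Derived: priority_ship (round 2), route_local (round 1), pick_ticket (round 3). notify_customer never appears in any round.

notify_customer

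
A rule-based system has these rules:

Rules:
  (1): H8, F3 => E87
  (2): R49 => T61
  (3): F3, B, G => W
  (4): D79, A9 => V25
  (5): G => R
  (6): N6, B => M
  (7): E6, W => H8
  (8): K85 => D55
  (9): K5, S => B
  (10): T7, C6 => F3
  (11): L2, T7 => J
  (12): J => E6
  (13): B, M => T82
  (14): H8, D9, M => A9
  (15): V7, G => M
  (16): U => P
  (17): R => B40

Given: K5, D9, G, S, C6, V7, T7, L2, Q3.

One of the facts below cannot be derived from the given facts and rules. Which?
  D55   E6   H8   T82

Round 1 fires (5), (9), (10), (11), (15), giving R, B, F3, J, M.
Round 2 fires (3), (12), (13), (17), giving W, E6, T82, B40.
Round 3 fires (7), giving H8.
Round 4 fires (1), (14), giving E87, A9.
Derived: H8 (round 3), E6 (round 2), T82 (round 2). D55 never appears in any round.

D55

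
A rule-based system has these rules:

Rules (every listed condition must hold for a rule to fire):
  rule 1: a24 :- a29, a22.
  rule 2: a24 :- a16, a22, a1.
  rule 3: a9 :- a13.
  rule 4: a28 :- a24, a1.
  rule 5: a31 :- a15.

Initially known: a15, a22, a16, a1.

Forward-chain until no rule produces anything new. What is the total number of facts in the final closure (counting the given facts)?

[1] rule 2 [a24 :- a16, a22, a1.]; rule 5 [a31 :- a15.]. ⇒ new: a24, a31.
[2] rule 4 [a28 :- a24, a1.]. ⇒ new: a28.
Closure: {a1, a15, a16, a22, a24, a28, a31} — 7 facts.

7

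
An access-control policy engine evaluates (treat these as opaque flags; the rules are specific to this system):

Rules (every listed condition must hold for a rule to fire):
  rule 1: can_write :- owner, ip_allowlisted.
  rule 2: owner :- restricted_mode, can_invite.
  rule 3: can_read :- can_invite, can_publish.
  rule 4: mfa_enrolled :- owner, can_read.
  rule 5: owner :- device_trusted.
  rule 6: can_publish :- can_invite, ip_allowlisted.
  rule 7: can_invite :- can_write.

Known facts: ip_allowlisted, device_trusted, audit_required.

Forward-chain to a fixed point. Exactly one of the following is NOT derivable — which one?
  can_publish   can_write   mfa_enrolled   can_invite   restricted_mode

Round 1 — rule 5, derive owner.
Round 2 — rule 1, derive can_write.
Round 3 — rule 7, derive can_invite.
Round 4 — rule 6, derive can_publish.
Round 5 — rule 3, derive can_read.
Round 6 — rule 4, derive mfa_enrolled.
Derived: mfa_enrolled (round 6), can_write (round 2), can_publish (round 4), can_invite (round 3). restricted_mode never appears in any round.

restricted_mode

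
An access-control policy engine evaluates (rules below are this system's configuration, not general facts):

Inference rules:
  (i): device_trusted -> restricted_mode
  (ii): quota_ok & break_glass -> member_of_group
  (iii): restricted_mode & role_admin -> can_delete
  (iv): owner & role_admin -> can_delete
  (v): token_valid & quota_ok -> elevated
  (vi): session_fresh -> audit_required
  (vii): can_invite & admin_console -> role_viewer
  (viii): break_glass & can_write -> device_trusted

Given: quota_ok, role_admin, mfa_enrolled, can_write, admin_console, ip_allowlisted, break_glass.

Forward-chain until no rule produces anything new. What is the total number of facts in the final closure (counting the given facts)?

Round 1 fires (ii), (viii), giving member_of_group, device_trusted.
Round 2 fires (i), giving restricted_mode.
Round 3 fires (iii), giving can_delete.
Closure: {admin_console, break_glass, can_delete, can_write, device_trusted, ip_allowlisted, member_of_group, mfa_enrolled, quota_ok, restricted_mode, role_admin} — 11 facts.

11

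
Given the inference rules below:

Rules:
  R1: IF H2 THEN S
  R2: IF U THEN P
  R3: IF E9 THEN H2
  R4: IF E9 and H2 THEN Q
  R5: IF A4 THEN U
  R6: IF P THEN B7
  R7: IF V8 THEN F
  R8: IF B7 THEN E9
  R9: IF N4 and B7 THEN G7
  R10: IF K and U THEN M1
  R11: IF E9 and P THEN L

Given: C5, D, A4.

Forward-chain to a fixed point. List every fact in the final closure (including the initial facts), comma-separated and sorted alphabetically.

A4, B7, C5, D, E9, H2, L, P, Q, S, U

Round 1 — R5, derive U.
Round 2 — R2, derive P.
Round 3 — R6, derive B7.
Round 4 — R8, derive E9.
Round 5 — R3, R11, derive H2, L.
Round 6 — R1, R4, derive S, Q.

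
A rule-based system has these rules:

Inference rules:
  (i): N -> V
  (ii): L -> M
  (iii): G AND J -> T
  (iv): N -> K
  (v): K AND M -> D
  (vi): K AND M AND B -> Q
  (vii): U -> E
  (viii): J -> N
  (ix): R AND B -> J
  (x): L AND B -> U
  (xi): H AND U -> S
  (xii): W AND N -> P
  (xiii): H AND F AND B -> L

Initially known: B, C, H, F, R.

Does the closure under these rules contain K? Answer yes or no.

yes

[1] (ix) [R AND B -> J]; (xiii) [H AND F AND B -> L]. ⇒ new: J, L.
[2] (ii) [L -> M]; (viii) [J -> N]; (x) [L AND B -> U]. ⇒ new: M, N, U.
[3] (i) [N -> V]; (iv) [N -> K]; (vii) [U -> E]; (xi) [H AND U -> S]. ⇒ new: V, K, E, S.
[4] (v) [K AND M -> D]; (vi) [K AND M AND B -> Q]. ⇒ new: D, Q.
K appears in round 3, so it is derivable.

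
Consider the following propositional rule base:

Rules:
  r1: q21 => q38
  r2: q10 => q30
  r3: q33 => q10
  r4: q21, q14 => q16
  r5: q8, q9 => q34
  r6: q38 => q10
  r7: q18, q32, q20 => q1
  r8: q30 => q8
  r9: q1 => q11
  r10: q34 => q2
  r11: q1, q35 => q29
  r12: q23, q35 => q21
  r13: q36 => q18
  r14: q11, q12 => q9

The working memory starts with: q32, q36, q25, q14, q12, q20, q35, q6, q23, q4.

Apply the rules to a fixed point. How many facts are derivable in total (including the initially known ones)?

Round 1 fires r12, r13, giving q21, q18.
Round 2 fires r1, r4, r7, giving q38, q16, q1.
Round 3 fires r6, r9, r11, giving q10, q11, q29.
Round 4 fires r2, r14, giving q30, q9.
Round 5 fires r8, giving q8.
Round 6 fires r5, giving q34.
Round 7 fires r10, giving q2.
Closure: {q1, q10, q11, q12, q14, q16, q18, q2, q20, q21, q23, q25, q29, q30, q32, q34, q35, q36, q38, q4, q6, q8, q9} — 23 facts.

23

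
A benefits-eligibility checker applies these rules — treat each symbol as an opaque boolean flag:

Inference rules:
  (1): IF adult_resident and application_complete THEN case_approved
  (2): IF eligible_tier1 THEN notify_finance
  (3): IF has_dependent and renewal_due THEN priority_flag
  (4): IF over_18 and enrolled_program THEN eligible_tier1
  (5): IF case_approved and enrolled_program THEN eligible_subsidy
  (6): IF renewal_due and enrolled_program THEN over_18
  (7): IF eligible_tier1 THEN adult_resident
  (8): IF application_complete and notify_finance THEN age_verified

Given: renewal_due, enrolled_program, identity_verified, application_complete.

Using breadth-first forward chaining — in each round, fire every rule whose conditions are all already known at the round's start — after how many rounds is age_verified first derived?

Round 1: (6) [IF renewal_due and enrolled_program THEN over_18]. New: over_18.
Round 2: (4) [IF over_18 and enrolled_program THEN eligible_tier1]. New: eligible_tier1.
Round 3: (2) [IF eligible_tier1 THEN notify_finance]; (7) [IF eligible_tier1 THEN adult_resident]. New: notify_finance, adult_resident.
Round 4: (1) [IF adult_resident and application_complete THEN case_approved]; (8) [IF application_complete and notify_finance THEN age_verified]. New: case_approved, age_verified.
age_verified first appears in round 4.

4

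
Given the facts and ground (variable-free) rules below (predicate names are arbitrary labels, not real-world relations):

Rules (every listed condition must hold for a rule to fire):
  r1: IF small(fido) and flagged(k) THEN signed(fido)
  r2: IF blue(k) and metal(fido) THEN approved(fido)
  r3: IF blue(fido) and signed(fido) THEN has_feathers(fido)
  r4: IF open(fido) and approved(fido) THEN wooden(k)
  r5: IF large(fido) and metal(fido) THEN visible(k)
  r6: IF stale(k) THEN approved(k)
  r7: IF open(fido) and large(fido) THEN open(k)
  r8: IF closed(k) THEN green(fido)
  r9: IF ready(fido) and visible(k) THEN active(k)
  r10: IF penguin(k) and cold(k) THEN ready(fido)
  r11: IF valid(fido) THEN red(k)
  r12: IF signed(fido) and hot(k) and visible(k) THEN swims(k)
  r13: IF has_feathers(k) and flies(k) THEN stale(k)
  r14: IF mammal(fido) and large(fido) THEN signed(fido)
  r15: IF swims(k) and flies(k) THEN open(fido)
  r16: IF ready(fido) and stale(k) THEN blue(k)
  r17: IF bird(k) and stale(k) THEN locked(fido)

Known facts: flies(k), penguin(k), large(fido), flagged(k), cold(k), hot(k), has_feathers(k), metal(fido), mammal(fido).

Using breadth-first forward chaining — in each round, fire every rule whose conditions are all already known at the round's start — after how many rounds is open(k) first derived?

[1] r5 [IF large(fido) and metal(fido) THEN visible(k)]; r10 [IF penguin(k) and cold(k) THEN ready(fido)]; r13 [IF has_feathers(k) and flies(k) THEN stale(k)]; r14 [IF mammal(fido) and large(fido) THEN signed(fido)]. ⇒ new: visible(k), ready(fido), stale(k), signed(fido).
[2] r6 [IF stale(k) THEN approved(k)]; r9 [IF ready(fido) and visible(k) THEN active(k)]; r12 [IF signed(fido) and hot(k) and visible(k) THEN swims(k)]; r16 [IF ready(fido) and stale(k) THEN blue(k)]. ⇒ new: approved(k), active(k), swims(k), blue(k).
[3] r2 [IF blue(k) and metal(fido) THEN approved(fido)]; r15 [IF swims(k) and flies(k) THEN open(fido)]. ⇒ new: approved(fido), open(fido).
[4] r4 [IF open(fido) and approved(fido) THEN wooden(k)]; r7 [IF open(fido) and large(fido) THEN open(k)]. ⇒ new: wooden(k), open(k).
open(k) first appears in round 4.

4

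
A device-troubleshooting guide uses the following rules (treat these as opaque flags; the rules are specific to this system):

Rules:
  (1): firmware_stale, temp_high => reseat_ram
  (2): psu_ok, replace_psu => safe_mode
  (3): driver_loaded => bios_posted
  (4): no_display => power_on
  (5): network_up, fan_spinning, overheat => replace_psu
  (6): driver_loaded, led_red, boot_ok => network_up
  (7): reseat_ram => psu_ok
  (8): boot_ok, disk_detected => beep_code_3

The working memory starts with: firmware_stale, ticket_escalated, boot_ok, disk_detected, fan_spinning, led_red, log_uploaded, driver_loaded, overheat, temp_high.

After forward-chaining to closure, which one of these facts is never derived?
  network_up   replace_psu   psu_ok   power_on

power_on

Round 1 fires (1), (3), (6), (8), giving reseat_ram, bios_posted, network_up, beep_code_3.
Round 2 fires (5), (7), giving replace_psu, psu_ok.
Round 3 fires (2), giving safe_mode.
Derived: network_up (round 1), psu_ok (round 2), replace_psu (round 2). power_on never appears in any round.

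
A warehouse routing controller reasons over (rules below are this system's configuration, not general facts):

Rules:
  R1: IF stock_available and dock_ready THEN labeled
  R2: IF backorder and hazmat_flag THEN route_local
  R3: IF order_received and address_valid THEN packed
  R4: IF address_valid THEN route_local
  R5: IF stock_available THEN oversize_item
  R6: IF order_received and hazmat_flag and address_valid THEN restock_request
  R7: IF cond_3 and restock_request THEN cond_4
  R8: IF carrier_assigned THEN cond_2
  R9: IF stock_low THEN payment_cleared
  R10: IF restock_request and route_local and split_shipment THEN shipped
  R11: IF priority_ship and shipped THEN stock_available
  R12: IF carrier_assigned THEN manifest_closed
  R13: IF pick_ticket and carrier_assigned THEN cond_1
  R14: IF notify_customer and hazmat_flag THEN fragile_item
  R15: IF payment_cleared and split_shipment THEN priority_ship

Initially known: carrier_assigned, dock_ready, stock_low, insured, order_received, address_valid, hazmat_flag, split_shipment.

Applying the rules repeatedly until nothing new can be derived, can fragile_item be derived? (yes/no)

no

Round 1: R3 [IF order_received and address_valid THEN packed]; R4 [IF address_valid THEN route_local]; R6 [IF order_received and hazmat_flag and address_valid THEN restock_request]; R8 [IF carrier_assigned THEN cond_2]; R9 [IF stock_low THEN payment_cleared]; R12 [IF carrier_assigned THEN manifest_closed]. New: packed, route_local, restock_request, cond_2, payment_cleared, manifest_closed.
Round 2: R10 [IF restock_request and route_local and split_shipment THEN shipped]; R15 [IF payment_cleared and split_shipment THEN priority_ship]. New: shipped, priority_ship.
Round 3: R11 [IF priority_ship and shipped THEN stock_available]. New: stock_available.
Round 4: R1 [IF stock_available and dock_ready THEN labeled]; R5 [IF stock_available THEN oversize_item]. New: labeled, oversize_item.
Fixed point reached. fragile_item is concluded only by R14; R14 needs notify_customer (never derived).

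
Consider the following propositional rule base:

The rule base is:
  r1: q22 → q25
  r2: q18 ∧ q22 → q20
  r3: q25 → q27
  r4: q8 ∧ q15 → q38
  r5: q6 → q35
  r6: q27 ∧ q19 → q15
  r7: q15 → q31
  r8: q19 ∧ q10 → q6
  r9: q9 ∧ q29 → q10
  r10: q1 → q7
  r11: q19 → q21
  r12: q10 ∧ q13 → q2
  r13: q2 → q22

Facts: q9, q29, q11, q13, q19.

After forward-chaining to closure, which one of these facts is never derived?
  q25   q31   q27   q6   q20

q20

Round 1 fires r9, r11, giving q10, q21.
Round 2 fires r8, r12, giving q6, q2.
Round 3 fires r5, r13, giving q35, q22.
Round 4 fires r1, giving q25.
Round 5 fires r3, giving q27.
Round 6 fires r6, giving q15.
Round 7 fires r7, giving q31.
Derived: q27 (round 5), q31 (round 7), q6 (round 2), q25 (round 4). q20 never appears in any round.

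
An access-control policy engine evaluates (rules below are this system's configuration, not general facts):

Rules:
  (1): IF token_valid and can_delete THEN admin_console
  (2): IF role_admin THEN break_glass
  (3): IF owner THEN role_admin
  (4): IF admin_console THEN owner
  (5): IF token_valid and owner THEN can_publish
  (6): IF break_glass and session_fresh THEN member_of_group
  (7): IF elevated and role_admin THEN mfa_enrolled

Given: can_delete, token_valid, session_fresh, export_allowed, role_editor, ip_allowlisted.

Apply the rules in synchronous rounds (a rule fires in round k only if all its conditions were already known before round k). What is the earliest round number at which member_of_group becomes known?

Round 1: (1) [IF token_valid and can_delete THEN admin_console]. New: admin_console.
Round 2: (4) [IF admin_console THEN owner]. New: owner.
Round 3: (3) [IF owner THEN role_admin]; (5) [IF token_valid and owner THEN can_publish]. New: role_admin, can_publish.
Round 4: (2) [IF role_admin THEN break_glass]. New: break_glass.
Round 5: (6) [IF break_glass and session_fresh THEN member_of_group]. New: member_of_group.
member_of_group first appears in round 5.

5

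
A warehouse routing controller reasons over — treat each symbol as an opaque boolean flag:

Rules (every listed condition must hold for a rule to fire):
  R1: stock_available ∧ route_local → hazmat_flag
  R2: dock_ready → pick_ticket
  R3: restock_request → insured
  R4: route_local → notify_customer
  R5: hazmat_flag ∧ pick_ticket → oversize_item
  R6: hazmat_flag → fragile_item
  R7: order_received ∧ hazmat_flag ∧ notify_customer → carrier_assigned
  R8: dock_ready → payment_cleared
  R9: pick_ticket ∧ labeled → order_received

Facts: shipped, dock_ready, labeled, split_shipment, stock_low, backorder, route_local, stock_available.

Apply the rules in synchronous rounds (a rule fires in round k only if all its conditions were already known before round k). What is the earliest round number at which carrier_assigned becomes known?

Round 1 — R1, R2, R4, R8, derive hazmat_flag, pick_ticket, notify_customer, payment_cleared.
Round 2 — R5, R6, R9, derive oversize_item, fragile_item, order_received.
Round 3 — R7, derive carrier_assigned.
carrier_assigned first appears in round 3.

3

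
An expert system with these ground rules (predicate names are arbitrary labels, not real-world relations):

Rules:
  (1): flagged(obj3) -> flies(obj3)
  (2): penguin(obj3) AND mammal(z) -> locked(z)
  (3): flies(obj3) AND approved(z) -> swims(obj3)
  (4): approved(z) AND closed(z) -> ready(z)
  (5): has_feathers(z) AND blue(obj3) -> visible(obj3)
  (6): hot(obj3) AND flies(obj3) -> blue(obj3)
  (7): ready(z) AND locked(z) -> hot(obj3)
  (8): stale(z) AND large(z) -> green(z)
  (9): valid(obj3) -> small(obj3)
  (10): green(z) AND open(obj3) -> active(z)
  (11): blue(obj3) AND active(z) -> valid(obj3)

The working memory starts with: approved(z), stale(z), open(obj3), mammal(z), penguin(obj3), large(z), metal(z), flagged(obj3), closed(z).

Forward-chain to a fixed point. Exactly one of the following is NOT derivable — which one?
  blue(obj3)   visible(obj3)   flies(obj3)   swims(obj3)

[1] (1) [flagged(obj3) -> flies(obj3)]; (2) [penguin(obj3) AND mammal(z) -> locked(z)]; (4) [approved(z) AND closed(z) -> ready(z)]; (8) [stale(z) AND large(z) -> green(z)]. ⇒ new: flies(obj3), locked(z), ready(z), green(z).
[2] (3) [flies(obj3) AND approved(z) -> swims(obj3)]; (7) [ready(z) AND locked(z) -> hot(obj3)]; (10) [green(z) AND open(obj3) -> active(z)]. ⇒ new: swims(obj3), hot(obj3), active(z).
[3] (6) [hot(obj3) AND flies(obj3) -> blue(obj3)]. ⇒ new: blue(obj3).
[4] (11) [blue(obj3) AND active(z) -> valid(obj3)]. ⇒ new: valid(obj3).
[5] (9) [valid(obj3) -> small(obj3)]. ⇒ new: small(obj3).
Derived: flies(obj3) (round 1), blue(obj3) (round 3), swims(obj3) (round 2). visible(obj3) never appears in any round.

visible(obj3)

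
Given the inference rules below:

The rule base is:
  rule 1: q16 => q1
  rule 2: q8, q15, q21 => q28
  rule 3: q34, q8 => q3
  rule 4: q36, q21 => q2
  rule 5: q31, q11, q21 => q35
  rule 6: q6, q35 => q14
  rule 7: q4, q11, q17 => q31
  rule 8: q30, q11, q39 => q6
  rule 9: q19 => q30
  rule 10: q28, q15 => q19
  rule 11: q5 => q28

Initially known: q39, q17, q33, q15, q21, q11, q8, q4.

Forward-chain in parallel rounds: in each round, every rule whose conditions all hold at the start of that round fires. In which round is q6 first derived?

4

Round 1: rule 2 [q8, q15, q21 => q28]; rule 7 [q4, q11, q17 => q31]. New: q28, q31.
Round 2: rule 5 [q31, q11, q21 => q35]; rule 10 [q28, q15 => q19]. New: q35, q19.
Round 3: rule 9 [q19 => q30]. New: q30.
Round 4: rule 8 [q30, q11, q39 => q6]. New: q6.
q6 first appears in round 4.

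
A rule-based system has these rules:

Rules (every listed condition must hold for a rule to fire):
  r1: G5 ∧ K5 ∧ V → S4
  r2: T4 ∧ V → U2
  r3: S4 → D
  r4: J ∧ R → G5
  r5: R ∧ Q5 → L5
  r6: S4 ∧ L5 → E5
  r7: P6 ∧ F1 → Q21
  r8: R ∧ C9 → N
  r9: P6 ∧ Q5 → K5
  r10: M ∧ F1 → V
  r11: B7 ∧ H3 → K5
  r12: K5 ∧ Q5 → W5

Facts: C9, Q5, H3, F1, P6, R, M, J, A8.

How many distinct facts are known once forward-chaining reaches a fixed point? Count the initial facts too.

19

Round 1 fires r4, r5, r7, r8, r9, r10, giving G5, L5, Q21, N, K5, V.
Round 2 fires r1, r12, giving S4, W5.
Round 3 fires r3, r6, giving D, E5.
Closure: {A8, C9, D, E5, F1, G5, H3, J, K5, L5, M, N, P6, Q21, Q5, R, S4, V, W5} — 19 facts.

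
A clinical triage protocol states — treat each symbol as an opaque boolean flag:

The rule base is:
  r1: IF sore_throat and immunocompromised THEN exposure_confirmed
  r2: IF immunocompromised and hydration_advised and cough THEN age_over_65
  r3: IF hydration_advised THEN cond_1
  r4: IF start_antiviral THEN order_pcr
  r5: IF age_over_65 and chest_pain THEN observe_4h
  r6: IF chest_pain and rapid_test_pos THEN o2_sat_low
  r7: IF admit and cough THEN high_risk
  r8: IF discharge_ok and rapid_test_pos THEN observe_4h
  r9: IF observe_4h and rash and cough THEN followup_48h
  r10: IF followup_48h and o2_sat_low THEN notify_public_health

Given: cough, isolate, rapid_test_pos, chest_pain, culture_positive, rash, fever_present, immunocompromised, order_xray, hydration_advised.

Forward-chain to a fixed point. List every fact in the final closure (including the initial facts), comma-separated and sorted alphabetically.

Round 1 — r2, r3, r6, derive age_over_65, cond_1, o2_sat_low.
Round 2 — r5, derive observe_4h.
Round 3 — r9, derive followup_48h.
Round 4 — r10, derive notify_public_health.

age_over_65, chest_pain, cond_1, cough, culture_positive, fever_present, followup_48h, hydration_advised, immunocompromised, isolate, notify_public_health, o2_sat_low, observe_4h, order_xray, rapid_test_pos, rash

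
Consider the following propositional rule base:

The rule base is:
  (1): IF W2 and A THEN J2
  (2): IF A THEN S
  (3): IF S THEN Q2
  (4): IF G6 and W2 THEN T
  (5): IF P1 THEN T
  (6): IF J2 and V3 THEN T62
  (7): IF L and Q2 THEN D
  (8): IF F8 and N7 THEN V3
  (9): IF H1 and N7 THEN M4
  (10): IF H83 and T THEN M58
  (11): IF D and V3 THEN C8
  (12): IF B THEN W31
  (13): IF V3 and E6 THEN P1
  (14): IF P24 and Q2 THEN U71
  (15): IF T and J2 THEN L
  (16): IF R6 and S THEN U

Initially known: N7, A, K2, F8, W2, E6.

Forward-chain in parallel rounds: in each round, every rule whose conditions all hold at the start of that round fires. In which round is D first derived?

5

Round 1 fires (1), (2), (8), giving J2, S, V3.
Round 2 fires (3), (6), (13), giving Q2, T62, P1.
Round 3 fires (5), giving T.
Round 4 fires (15), giving L.
Round 5 fires (7), giving D.
D first appears in round 5.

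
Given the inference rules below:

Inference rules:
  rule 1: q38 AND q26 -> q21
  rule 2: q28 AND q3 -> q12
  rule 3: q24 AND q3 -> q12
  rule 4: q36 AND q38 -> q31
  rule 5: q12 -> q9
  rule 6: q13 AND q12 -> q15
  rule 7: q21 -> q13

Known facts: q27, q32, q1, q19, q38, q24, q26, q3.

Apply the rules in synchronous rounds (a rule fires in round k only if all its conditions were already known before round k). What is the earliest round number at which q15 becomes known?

3

[1] rule 1 [q38 AND q26 -> q21]; rule 3 [q24 AND q3 -> q12]. ⇒ new: q21, q12.
[2] rule 5 [q12 -> q9]; rule 7 [q21 -> q13]. ⇒ new: q9, q13.
[3] rule 6 [q13 AND q12 -> q15]. ⇒ new: q15.
q15 first appears in round 3.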